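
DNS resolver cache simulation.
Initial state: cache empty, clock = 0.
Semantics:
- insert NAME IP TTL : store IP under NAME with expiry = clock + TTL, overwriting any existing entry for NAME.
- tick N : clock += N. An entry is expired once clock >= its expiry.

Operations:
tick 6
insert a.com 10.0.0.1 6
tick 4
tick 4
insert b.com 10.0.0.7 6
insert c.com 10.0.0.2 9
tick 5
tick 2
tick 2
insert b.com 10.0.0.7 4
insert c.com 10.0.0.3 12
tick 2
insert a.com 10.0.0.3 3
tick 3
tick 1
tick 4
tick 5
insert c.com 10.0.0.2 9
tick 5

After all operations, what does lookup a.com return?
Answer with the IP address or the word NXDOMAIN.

Answer: NXDOMAIN

Derivation:
Op 1: tick 6 -> clock=6.
Op 2: insert a.com -> 10.0.0.1 (expiry=6+6=12). clock=6
Op 3: tick 4 -> clock=10.
Op 4: tick 4 -> clock=14. purged={a.com}
Op 5: insert b.com -> 10.0.0.7 (expiry=14+6=20). clock=14
Op 6: insert c.com -> 10.0.0.2 (expiry=14+9=23). clock=14
Op 7: tick 5 -> clock=19.
Op 8: tick 2 -> clock=21. purged={b.com}
Op 9: tick 2 -> clock=23. purged={c.com}
Op 10: insert b.com -> 10.0.0.7 (expiry=23+4=27). clock=23
Op 11: insert c.com -> 10.0.0.3 (expiry=23+12=35). clock=23
Op 12: tick 2 -> clock=25.
Op 13: insert a.com -> 10.0.0.3 (expiry=25+3=28). clock=25
Op 14: tick 3 -> clock=28. purged={a.com,b.com}
Op 15: tick 1 -> clock=29.
Op 16: tick 4 -> clock=33.
Op 17: tick 5 -> clock=38. purged={c.com}
Op 18: insert c.com -> 10.0.0.2 (expiry=38+9=47). clock=38
Op 19: tick 5 -> clock=43.
lookup a.com: not in cache (expired or never inserted)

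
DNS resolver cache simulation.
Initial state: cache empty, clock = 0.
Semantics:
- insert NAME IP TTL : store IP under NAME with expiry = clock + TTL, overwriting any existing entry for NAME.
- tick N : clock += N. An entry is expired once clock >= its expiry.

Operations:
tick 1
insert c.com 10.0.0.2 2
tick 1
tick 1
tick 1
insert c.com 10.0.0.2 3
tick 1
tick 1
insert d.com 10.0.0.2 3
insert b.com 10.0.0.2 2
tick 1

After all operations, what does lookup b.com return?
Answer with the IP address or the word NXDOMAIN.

Op 1: tick 1 -> clock=1.
Op 2: insert c.com -> 10.0.0.2 (expiry=1+2=3). clock=1
Op 3: tick 1 -> clock=2.
Op 4: tick 1 -> clock=3. purged={c.com}
Op 5: tick 1 -> clock=4.
Op 6: insert c.com -> 10.0.0.2 (expiry=4+3=7). clock=4
Op 7: tick 1 -> clock=5.
Op 8: tick 1 -> clock=6.
Op 9: insert d.com -> 10.0.0.2 (expiry=6+3=9). clock=6
Op 10: insert b.com -> 10.0.0.2 (expiry=6+2=8). clock=6
Op 11: tick 1 -> clock=7. purged={c.com}
lookup b.com: present, ip=10.0.0.2 expiry=8 > clock=7

Answer: 10.0.0.2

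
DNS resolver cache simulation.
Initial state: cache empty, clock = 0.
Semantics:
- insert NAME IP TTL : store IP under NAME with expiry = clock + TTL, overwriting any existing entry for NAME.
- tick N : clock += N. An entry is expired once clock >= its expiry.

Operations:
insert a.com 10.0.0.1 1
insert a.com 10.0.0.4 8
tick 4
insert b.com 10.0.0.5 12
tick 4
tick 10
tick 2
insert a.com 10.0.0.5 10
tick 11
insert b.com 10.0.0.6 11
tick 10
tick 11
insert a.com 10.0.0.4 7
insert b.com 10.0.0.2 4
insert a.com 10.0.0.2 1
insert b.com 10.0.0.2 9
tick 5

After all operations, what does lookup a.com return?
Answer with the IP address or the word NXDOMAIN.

Op 1: insert a.com -> 10.0.0.1 (expiry=0+1=1). clock=0
Op 2: insert a.com -> 10.0.0.4 (expiry=0+8=8). clock=0
Op 3: tick 4 -> clock=4.
Op 4: insert b.com -> 10.0.0.5 (expiry=4+12=16). clock=4
Op 5: tick 4 -> clock=8. purged={a.com}
Op 6: tick 10 -> clock=18. purged={b.com}
Op 7: tick 2 -> clock=20.
Op 8: insert a.com -> 10.0.0.5 (expiry=20+10=30). clock=20
Op 9: tick 11 -> clock=31. purged={a.com}
Op 10: insert b.com -> 10.0.0.6 (expiry=31+11=42). clock=31
Op 11: tick 10 -> clock=41.
Op 12: tick 11 -> clock=52. purged={b.com}
Op 13: insert a.com -> 10.0.0.4 (expiry=52+7=59). clock=52
Op 14: insert b.com -> 10.0.0.2 (expiry=52+4=56). clock=52
Op 15: insert a.com -> 10.0.0.2 (expiry=52+1=53). clock=52
Op 16: insert b.com -> 10.0.0.2 (expiry=52+9=61). clock=52
Op 17: tick 5 -> clock=57. purged={a.com}
lookup a.com: not in cache (expired or never inserted)

Answer: NXDOMAIN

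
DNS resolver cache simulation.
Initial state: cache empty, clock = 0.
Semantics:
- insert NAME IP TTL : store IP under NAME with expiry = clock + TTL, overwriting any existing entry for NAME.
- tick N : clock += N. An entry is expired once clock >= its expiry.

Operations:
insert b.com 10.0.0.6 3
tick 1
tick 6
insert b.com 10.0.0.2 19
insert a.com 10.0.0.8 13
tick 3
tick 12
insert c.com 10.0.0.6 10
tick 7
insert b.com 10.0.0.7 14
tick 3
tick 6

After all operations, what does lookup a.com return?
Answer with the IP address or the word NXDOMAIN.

Answer: NXDOMAIN

Derivation:
Op 1: insert b.com -> 10.0.0.6 (expiry=0+3=3). clock=0
Op 2: tick 1 -> clock=1.
Op 3: tick 6 -> clock=7. purged={b.com}
Op 4: insert b.com -> 10.0.0.2 (expiry=7+19=26). clock=7
Op 5: insert a.com -> 10.0.0.8 (expiry=7+13=20). clock=7
Op 6: tick 3 -> clock=10.
Op 7: tick 12 -> clock=22. purged={a.com}
Op 8: insert c.com -> 10.0.0.6 (expiry=22+10=32). clock=22
Op 9: tick 7 -> clock=29. purged={b.com}
Op 10: insert b.com -> 10.0.0.7 (expiry=29+14=43). clock=29
Op 11: tick 3 -> clock=32. purged={c.com}
Op 12: tick 6 -> clock=38.
lookup a.com: not in cache (expired or never inserted)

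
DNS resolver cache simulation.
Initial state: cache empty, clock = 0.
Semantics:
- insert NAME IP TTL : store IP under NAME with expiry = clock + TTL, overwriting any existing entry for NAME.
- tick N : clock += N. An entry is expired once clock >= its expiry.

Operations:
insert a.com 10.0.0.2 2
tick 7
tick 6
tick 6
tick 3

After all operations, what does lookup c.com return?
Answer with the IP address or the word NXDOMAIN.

Op 1: insert a.com -> 10.0.0.2 (expiry=0+2=2). clock=0
Op 2: tick 7 -> clock=7. purged={a.com}
Op 3: tick 6 -> clock=13.
Op 4: tick 6 -> clock=19.
Op 5: tick 3 -> clock=22.
lookup c.com: not in cache (expired or never inserted)

Answer: NXDOMAIN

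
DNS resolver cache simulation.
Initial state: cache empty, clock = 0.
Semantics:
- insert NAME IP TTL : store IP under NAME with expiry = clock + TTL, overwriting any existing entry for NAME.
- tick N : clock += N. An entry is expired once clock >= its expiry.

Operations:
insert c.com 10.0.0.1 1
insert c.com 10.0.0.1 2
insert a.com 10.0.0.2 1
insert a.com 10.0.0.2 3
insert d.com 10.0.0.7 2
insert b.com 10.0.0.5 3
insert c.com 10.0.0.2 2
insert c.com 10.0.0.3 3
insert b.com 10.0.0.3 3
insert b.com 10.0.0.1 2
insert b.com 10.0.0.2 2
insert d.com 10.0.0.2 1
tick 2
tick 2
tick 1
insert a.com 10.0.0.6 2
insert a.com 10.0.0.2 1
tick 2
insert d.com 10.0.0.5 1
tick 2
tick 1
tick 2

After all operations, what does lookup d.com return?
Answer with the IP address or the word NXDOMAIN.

Op 1: insert c.com -> 10.0.0.1 (expiry=0+1=1). clock=0
Op 2: insert c.com -> 10.0.0.1 (expiry=0+2=2). clock=0
Op 3: insert a.com -> 10.0.0.2 (expiry=0+1=1). clock=0
Op 4: insert a.com -> 10.0.0.2 (expiry=0+3=3). clock=0
Op 5: insert d.com -> 10.0.0.7 (expiry=0+2=2). clock=0
Op 6: insert b.com -> 10.0.0.5 (expiry=0+3=3). clock=0
Op 7: insert c.com -> 10.0.0.2 (expiry=0+2=2). clock=0
Op 8: insert c.com -> 10.0.0.3 (expiry=0+3=3). clock=0
Op 9: insert b.com -> 10.0.0.3 (expiry=0+3=3). clock=0
Op 10: insert b.com -> 10.0.0.1 (expiry=0+2=2). clock=0
Op 11: insert b.com -> 10.0.0.2 (expiry=0+2=2). clock=0
Op 12: insert d.com -> 10.0.0.2 (expiry=0+1=1). clock=0
Op 13: tick 2 -> clock=2. purged={b.com,d.com}
Op 14: tick 2 -> clock=4. purged={a.com,c.com}
Op 15: tick 1 -> clock=5.
Op 16: insert a.com -> 10.0.0.6 (expiry=5+2=7). clock=5
Op 17: insert a.com -> 10.0.0.2 (expiry=5+1=6). clock=5
Op 18: tick 2 -> clock=7. purged={a.com}
Op 19: insert d.com -> 10.0.0.5 (expiry=7+1=8). clock=7
Op 20: tick 2 -> clock=9. purged={d.com}
Op 21: tick 1 -> clock=10.
Op 22: tick 2 -> clock=12.
lookup d.com: not in cache (expired or never inserted)

Answer: NXDOMAIN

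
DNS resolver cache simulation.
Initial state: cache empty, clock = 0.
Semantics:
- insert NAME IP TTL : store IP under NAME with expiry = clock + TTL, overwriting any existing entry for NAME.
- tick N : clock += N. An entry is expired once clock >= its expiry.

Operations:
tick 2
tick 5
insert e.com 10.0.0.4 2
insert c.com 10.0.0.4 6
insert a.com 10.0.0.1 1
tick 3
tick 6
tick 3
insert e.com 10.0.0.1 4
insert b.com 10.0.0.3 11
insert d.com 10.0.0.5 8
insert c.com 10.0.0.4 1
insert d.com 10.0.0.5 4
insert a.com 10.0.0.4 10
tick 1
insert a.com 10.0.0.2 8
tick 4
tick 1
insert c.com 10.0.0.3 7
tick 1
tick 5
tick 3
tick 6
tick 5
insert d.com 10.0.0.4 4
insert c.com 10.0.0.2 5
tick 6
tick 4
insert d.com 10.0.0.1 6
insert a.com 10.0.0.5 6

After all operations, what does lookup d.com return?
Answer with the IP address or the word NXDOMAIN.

Answer: 10.0.0.1

Derivation:
Op 1: tick 2 -> clock=2.
Op 2: tick 5 -> clock=7.
Op 3: insert e.com -> 10.0.0.4 (expiry=7+2=9). clock=7
Op 4: insert c.com -> 10.0.0.4 (expiry=7+6=13). clock=7
Op 5: insert a.com -> 10.0.0.1 (expiry=7+1=8). clock=7
Op 6: tick 3 -> clock=10. purged={a.com,e.com}
Op 7: tick 6 -> clock=16. purged={c.com}
Op 8: tick 3 -> clock=19.
Op 9: insert e.com -> 10.0.0.1 (expiry=19+4=23). clock=19
Op 10: insert b.com -> 10.0.0.3 (expiry=19+11=30). clock=19
Op 11: insert d.com -> 10.0.0.5 (expiry=19+8=27). clock=19
Op 12: insert c.com -> 10.0.0.4 (expiry=19+1=20). clock=19
Op 13: insert d.com -> 10.0.0.5 (expiry=19+4=23). clock=19
Op 14: insert a.com -> 10.0.0.4 (expiry=19+10=29). clock=19
Op 15: tick 1 -> clock=20. purged={c.com}
Op 16: insert a.com -> 10.0.0.2 (expiry=20+8=28). clock=20
Op 17: tick 4 -> clock=24. purged={d.com,e.com}
Op 18: tick 1 -> clock=25.
Op 19: insert c.com -> 10.0.0.3 (expiry=25+7=32). clock=25
Op 20: tick 1 -> clock=26.
Op 21: tick 5 -> clock=31. purged={a.com,b.com}
Op 22: tick 3 -> clock=34. purged={c.com}
Op 23: tick 6 -> clock=40.
Op 24: tick 5 -> clock=45.
Op 25: insert d.com -> 10.0.0.4 (expiry=45+4=49). clock=45
Op 26: insert c.com -> 10.0.0.2 (expiry=45+5=50). clock=45
Op 27: tick 6 -> clock=51. purged={c.com,d.com}
Op 28: tick 4 -> clock=55.
Op 29: insert d.com -> 10.0.0.1 (expiry=55+6=61). clock=55
Op 30: insert a.com -> 10.0.0.5 (expiry=55+6=61). clock=55
lookup d.com: present, ip=10.0.0.1 expiry=61 > clock=55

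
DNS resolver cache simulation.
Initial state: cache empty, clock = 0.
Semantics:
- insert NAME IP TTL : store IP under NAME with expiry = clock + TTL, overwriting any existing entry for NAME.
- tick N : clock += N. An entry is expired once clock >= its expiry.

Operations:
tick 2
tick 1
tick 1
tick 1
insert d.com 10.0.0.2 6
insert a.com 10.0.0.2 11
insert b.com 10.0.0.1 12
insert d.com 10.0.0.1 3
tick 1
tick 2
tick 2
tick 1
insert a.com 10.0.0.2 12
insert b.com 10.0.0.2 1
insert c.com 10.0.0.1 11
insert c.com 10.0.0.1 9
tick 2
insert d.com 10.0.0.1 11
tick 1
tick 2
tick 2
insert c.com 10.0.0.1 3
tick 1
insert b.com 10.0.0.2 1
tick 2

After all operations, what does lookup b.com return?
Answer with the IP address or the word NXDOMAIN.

Answer: NXDOMAIN

Derivation:
Op 1: tick 2 -> clock=2.
Op 2: tick 1 -> clock=3.
Op 3: tick 1 -> clock=4.
Op 4: tick 1 -> clock=5.
Op 5: insert d.com -> 10.0.0.2 (expiry=5+6=11). clock=5
Op 6: insert a.com -> 10.0.0.2 (expiry=5+11=16). clock=5
Op 7: insert b.com -> 10.0.0.1 (expiry=5+12=17). clock=5
Op 8: insert d.com -> 10.0.0.1 (expiry=5+3=8). clock=5
Op 9: tick 1 -> clock=6.
Op 10: tick 2 -> clock=8. purged={d.com}
Op 11: tick 2 -> clock=10.
Op 12: tick 1 -> clock=11.
Op 13: insert a.com -> 10.0.0.2 (expiry=11+12=23). clock=11
Op 14: insert b.com -> 10.0.0.2 (expiry=11+1=12). clock=11
Op 15: insert c.com -> 10.0.0.1 (expiry=11+11=22). clock=11
Op 16: insert c.com -> 10.0.0.1 (expiry=11+9=20). clock=11
Op 17: tick 2 -> clock=13. purged={b.com}
Op 18: insert d.com -> 10.0.0.1 (expiry=13+11=24). clock=13
Op 19: tick 1 -> clock=14.
Op 20: tick 2 -> clock=16.
Op 21: tick 2 -> clock=18.
Op 22: insert c.com -> 10.0.0.1 (expiry=18+3=21). clock=18
Op 23: tick 1 -> clock=19.
Op 24: insert b.com -> 10.0.0.2 (expiry=19+1=20). clock=19
Op 25: tick 2 -> clock=21. purged={b.com,c.com}
lookup b.com: not in cache (expired or never inserted)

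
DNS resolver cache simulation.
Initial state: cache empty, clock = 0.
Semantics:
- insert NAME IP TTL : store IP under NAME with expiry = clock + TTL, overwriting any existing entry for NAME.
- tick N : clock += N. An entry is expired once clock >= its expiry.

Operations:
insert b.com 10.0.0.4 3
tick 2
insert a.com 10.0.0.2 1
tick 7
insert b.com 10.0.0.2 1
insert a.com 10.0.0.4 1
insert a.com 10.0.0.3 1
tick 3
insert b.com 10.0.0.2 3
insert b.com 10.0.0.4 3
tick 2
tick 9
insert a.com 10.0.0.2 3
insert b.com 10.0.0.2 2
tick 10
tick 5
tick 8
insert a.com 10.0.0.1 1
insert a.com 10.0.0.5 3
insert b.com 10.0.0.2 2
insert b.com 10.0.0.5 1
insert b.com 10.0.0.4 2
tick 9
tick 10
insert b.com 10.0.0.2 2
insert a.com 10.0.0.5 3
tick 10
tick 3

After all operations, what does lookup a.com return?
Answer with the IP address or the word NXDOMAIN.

Op 1: insert b.com -> 10.0.0.4 (expiry=0+3=3). clock=0
Op 2: tick 2 -> clock=2.
Op 3: insert a.com -> 10.0.0.2 (expiry=2+1=3). clock=2
Op 4: tick 7 -> clock=9. purged={a.com,b.com}
Op 5: insert b.com -> 10.0.0.2 (expiry=9+1=10). clock=9
Op 6: insert a.com -> 10.0.0.4 (expiry=9+1=10). clock=9
Op 7: insert a.com -> 10.0.0.3 (expiry=9+1=10). clock=9
Op 8: tick 3 -> clock=12. purged={a.com,b.com}
Op 9: insert b.com -> 10.0.0.2 (expiry=12+3=15). clock=12
Op 10: insert b.com -> 10.0.0.4 (expiry=12+3=15). clock=12
Op 11: tick 2 -> clock=14.
Op 12: tick 9 -> clock=23. purged={b.com}
Op 13: insert a.com -> 10.0.0.2 (expiry=23+3=26). clock=23
Op 14: insert b.com -> 10.0.0.2 (expiry=23+2=25). clock=23
Op 15: tick 10 -> clock=33. purged={a.com,b.com}
Op 16: tick 5 -> clock=38.
Op 17: tick 8 -> clock=46.
Op 18: insert a.com -> 10.0.0.1 (expiry=46+1=47). clock=46
Op 19: insert a.com -> 10.0.0.5 (expiry=46+3=49). clock=46
Op 20: insert b.com -> 10.0.0.2 (expiry=46+2=48). clock=46
Op 21: insert b.com -> 10.0.0.5 (expiry=46+1=47). clock=46
Op 22: insert b.com -> 10.0.0.4 (expiry=46+2=48). clock=46
Op 23: tick 9 -> clock=55. purged={a.com,b.com}
Op 24: tick 10 -> clock=65.
Op 25: insert b.com -> 10.0.0.2 (expiry=65+2=67). clock=65
Op 26: insert a.com -> 10.0.0.5 (expiry=65+3=68). clock=65
Op 27: tick 10 -> clock=75. purged={a.com,b.com}
Op 28: tick 3 -> clock=78.
lookup a.com: not in cache (expired or never inserted)

Answer: NXDOMAIN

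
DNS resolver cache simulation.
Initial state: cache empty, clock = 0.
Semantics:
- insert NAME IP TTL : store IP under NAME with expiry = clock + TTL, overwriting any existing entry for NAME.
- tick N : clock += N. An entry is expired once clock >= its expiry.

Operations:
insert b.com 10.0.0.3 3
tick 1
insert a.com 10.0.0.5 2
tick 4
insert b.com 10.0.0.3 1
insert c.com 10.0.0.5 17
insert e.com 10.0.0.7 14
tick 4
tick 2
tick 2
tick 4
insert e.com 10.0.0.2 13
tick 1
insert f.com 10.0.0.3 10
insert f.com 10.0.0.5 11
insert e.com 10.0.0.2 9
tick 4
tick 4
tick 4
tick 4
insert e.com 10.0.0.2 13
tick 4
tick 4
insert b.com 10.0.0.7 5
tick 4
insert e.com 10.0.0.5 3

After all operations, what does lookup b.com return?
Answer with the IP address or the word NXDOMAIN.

Op 1: insert b.com -> 10.0.0.3 (expiry=0+3=3). clock=0
Op 2: tick 1 -> clock=1.
Op 3: insert a.com -> 10.0.0.5 (expiry=1+2=3). clock=1
Op 4: tick 4 -> clock=5. purged={a.com,b.com}
Op 5: insert b.com -> 10.0.0.3 (expiry=5+1=6). clock=5
Op 6: insert c.com -> 10.0.0.5 (expiry=5+17=22). clock=5
Op 7: insert e.com -> 10.0.0.7 (expiry=5+14=19). clock=5
Op 8: tick 4 -> clock=9. purged={b.com}
Op 9: tick 2 -> clock=11.
Op 10: tick 2 -> clock=13.
Op 11: tick 4 -> clock=17.
Op 12: insert e.com -> 10.0.0.2 (expiry=17+13=30). clock=17
Op 13: tick 1 -> clock=18.
Op 14: insert f.com -> 10.0.0.3 (expiry=18+10=28). clock=18
Op 15: insert f.com -> 10.0.0.5 (expiry=18+11=29). clock=18
Op 16: insert e.com -> 10.0.0.2 (expiry=18+9=27). clock=18
Op 17: tick 4 -> clock=22. purged={c.com}
Op 18: tick 4 -> clock=26.
Op 19: tick 4 -> clock=30. purged={e.com,f.com}
Op 20: tick 4 -> clock=34.
Op 21: insert e.com -> 10.0.0.2 (expiry=34+13=47). clock=34
Op 22: tick 4 -> clock=38.
Op 23: tick 4 -> clock=42.
Op 24: insert b.com -> 10.0.0.7 (expiry=42+5=47). clock=42
Op 25: tick 4 -> clock=46.
Op 26: insert e.com -> 10.0.0.5 (expiry=46+3=49). clock=46
lookup b.com: present, ip=10.0.0.7 expiry=47 > clock=46

Answer: 10.0.0.7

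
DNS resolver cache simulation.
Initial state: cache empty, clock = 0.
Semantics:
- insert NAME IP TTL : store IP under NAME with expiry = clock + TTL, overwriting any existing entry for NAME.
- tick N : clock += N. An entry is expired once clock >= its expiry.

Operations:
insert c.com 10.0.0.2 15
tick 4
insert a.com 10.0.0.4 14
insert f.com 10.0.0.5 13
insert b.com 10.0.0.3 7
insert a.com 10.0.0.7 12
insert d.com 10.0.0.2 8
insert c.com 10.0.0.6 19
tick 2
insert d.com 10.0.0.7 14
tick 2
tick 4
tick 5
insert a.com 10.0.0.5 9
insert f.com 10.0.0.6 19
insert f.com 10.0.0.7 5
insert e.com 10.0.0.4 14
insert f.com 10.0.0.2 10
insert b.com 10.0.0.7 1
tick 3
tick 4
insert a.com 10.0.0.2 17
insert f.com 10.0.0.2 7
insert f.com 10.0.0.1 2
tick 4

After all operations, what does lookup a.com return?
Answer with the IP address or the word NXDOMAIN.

Op 1: insert c.com -> 10.0.0.2 (expiry=0+15=15). clock=0
Op 2: tick 4 -> clock=4.
Op 3: insert a.com -> 10.0.0.4 (expiry=4+14=18). clock=4
Op 4: insert f.com -> 10.0.0.5 (expiry=4+13=17). clock=4
Op 5: insert b.com -> 10.0.0.3 (expiry=4+7=11). clock=4
Op 6: insert a.com -> 10.0.0.7 (expiry=4+12=16). clock=4
Op 7: insert d.com -> 10.0.0.2 (expiry=4+8=12). clock=4
Op 8: insert c.com -> 10.0.0.6 (expiry=4+19=23). clock=4
Op 9: tick 2 -> clock=6.
Op 10: insert d.com -> 10.0.0.7 (expiry=6+14=20). clock=6
Op 11: tick 2 -> clock=8.
Op 12: tick 4 -> clock=12. purged={b.com}
Op 13: tick 5 -> clock=17. purged={a.com,f.com}
Op 14: insert a.com -> 10.0.0.5 (expiry=17+9=26). clock=17
Op 15: insert f.com -> 10.0.0.6 (expiry=17+19=36). clock=17
Op 16: insert f.com -> 10.0.0.7 (expiry=17+5=22). clock=17
Op 17: insert e.com -> 10.0.0.4 (expiry=17+14=31). clock=17
Op 18: insert f.com -> 10.0.0.2 (expiry=17+10=27). clock=17
Op 19: insert b.com -> 10.0.0.7 (expiry=17+1=18). clock=17
Op 20: tick 3 -> clock=20. purged={b.com,d.com}
Op 21: tick 4 -> clock=24. purged={c.com}
Op 22: insert a.com -> 10.0.0.2 (expiry=24+17=41). clock=24
Op 23: insert f.com -> 10.0.0.2 (expiry=24+7=31). clock=24
Op 24: insert f.com -> 10.0.0.1 (expiry=24+2=26). clock=24
Op 25: tick 4 -> clock=28. purged={f.com}
lookup a.com: present, ip=10.0.0.2 expiry=41 > clock=28

Answer: 10.0.0.2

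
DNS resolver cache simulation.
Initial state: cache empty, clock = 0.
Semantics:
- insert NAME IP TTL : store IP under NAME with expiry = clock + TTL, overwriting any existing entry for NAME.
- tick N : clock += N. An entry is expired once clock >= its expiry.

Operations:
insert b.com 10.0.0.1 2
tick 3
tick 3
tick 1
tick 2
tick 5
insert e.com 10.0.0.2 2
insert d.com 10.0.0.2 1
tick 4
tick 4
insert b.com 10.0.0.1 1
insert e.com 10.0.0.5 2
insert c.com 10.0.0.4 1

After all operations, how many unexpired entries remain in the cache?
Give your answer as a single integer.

Op 1: insert b.com -> 10.0.0.1 (expiry=0+2=2). clock=0
Op 2: tick 3 -> clock=3. purged={b.com}
Op 3: tick 3 -> clock=6.
Op 4: tick 1 -> clock=7.
Op 5: tick 2 -> clock=9.
Op 6: tick 5 -> clock=14.
Op 7: insert e.com -> 10.0.0.2 (expiry=14+2=16). clock=14
Op 8: insert d.com -> 10.0.0.2 (expiry=14+1=15). clock=14
Op 9: tick 4 -> clock=18. purged={d.com,e.com}
Op 10: tick 4 -> clock=22.
Op 11: insert b.com -> 10.0.0.1 (expiry=22+1=23). clock=22
Op 12: insert e.com -> 10.0.0.5 (expiry=22+2=24). clock=22
Op 13: insert c.com -> 10.0.0.4 (expiry=22+1=23). clock=22
Final cache (unexpired): {b.com,c.com,e.com} -> size=3

Answer: 3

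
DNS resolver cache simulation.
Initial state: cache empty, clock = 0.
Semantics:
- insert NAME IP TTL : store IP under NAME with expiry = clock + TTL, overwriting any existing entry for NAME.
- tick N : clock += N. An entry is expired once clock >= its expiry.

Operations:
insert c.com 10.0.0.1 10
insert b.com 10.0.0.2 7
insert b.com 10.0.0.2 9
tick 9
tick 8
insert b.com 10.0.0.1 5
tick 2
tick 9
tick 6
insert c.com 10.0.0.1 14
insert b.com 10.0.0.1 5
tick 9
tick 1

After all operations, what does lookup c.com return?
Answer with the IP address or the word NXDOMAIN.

Op 1: insert c.com -> 10.0.0.1 (expiry=0+10=10). clock=0
Op 2: insert b.com -> 10.0.0.2 (expiry=0+7=7). clock=0
Op 3: insert b.com -> 10.0.0.2 (expiry=0+9=9). clock=0
Op 4: tick 9 -> clock=9. purged={b.com}
Op 5: tick 8 -> clock=17. purged={c.com}
Op 6: insert b.com -> 10.0.0.1 (expiry=17+5=22). clock=17
Op 7: tick 2 -> clock=19.
Op 8: tick 9 -> clock=28. purged={b.com}
Op 9: tick 6 -> clock=34.
Op 10: insert c.com -> 10.0.0.1 (expiry=34+14=48). clock=34
Op 11: insert b.com -> 10.0.0.1 (expiry=34+5=39). clock=34
Op 12: tick 9 -> clock=43. purged={b.com}
Op 13: tick 1 -> clock=44.
lookup c.com: present, ip=10.0.0.1 expiry=48 > clock=44

Answer: 10.0.0.1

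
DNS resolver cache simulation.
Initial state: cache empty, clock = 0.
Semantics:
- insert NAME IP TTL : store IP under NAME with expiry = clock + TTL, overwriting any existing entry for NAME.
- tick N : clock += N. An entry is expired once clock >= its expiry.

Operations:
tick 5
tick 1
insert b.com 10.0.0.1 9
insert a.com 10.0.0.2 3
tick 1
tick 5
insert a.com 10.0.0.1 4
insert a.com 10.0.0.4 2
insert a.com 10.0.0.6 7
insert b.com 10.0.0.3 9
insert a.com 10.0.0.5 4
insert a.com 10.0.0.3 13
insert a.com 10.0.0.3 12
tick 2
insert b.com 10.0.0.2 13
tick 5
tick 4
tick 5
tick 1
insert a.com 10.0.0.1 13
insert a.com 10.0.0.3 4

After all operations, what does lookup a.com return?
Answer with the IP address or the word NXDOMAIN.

Op 1: tick 5 -> clock=5.
Op 2: tick 1 -> clock=6.
Op 3: insert b.com -> 10.0.0.1 (expiry=6+9=15). clock=6
Op 4: insert a.com -> 10.0.0.2 (expiry=6+3=9). clock=6
Op 5: tick 1 -> clock=7.
Op 6: tick 5 -> clock=12. purged={a.com}
Op 7: insert a.com -> 10.0.0.1 (expiry=12+4=16). clock=12
Op 8: insert a.com -> 10.0.0.4 (expiry=12+2=14). clock=12
Op 9: insert a.com -> 10.0.0.6 (expiry=12+7=19). clock=12
Op 10: insert b.com -> 10.0.0.3 (expiry=12+9=21). clock=12
Op 11: insert a.com -> 10.0.0.5 (expiry=12+4=16). clock=12
Op 12: insert a.com -> 10.0.0.3 (expiry=12+13=25). clock=12
Op 13: insert a.com -> 10.0.0.3 (expiry=12+12=24). clock=12
Op 14: tick 2 -> clock=14.
Op 15: insert b.com -> 10.0.0.2 (expiry=14+13=27). clock=14
Op 16: tick 5 -> clock=19.
Op 17: tick 4 -> clock=23.
Op 18: tick 5 -> clock=28. purged={a.com,b.com}
Op 19: tick 1 -> clock=29.
Op 20: insert a.com -> 10.0.0.1 (expiry=29+13=42). clock=29
Op 21: insert a.com -> 10.0.0.3 (expiry=29+4=33). clock=29
lookup a.com: present, ip=10.0.0.3 expiry=33 > clock=29

Answer: 10.0.0.3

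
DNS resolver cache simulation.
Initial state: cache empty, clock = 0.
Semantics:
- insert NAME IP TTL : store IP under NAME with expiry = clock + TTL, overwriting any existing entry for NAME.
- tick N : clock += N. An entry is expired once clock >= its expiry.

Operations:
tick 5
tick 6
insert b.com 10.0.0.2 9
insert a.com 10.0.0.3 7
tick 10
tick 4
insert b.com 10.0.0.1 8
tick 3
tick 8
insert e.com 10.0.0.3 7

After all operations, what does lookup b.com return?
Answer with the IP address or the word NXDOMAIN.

Answer: NXDOMAIN

Derivation:
Op 1: tick 5 -> clock=5.
Op 2: tick 6 -> clock=11.
Op 3: insert b.com -> 10.0.0.2 (expiry=11+9=20). clock=11
Op 4: insert a.com -> 10.0.0.3 (expiry=11+7=18). clock=11
Op 5: tick 10 -> clock=21. purged={a.com,b.com}
Op 6: tick 4 -> clock=25.
Op 7: insert b.com -> 10.0.0.1 (expiry=25+8=33). clock=25
Op 8: tick 3 -> clock=28.
Op 9: tick 8 -> clock=36. purged={b.com}
Op 10: insert e.com -> 10.0.0.3 (expiry=36+7=43). clock=36
lookup b.com: not in cache (expired or never inserted)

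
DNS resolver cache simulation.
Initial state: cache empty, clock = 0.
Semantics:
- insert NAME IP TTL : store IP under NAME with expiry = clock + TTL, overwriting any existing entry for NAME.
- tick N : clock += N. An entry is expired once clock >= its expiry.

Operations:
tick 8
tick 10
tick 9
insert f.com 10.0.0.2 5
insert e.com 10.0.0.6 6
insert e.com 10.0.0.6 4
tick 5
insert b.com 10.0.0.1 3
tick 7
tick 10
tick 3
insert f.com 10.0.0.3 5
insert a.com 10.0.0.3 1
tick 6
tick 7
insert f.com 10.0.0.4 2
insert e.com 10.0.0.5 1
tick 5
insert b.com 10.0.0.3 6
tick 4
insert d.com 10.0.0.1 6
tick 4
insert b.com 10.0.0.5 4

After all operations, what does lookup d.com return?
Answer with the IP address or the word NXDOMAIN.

Op 1: tick 8 -> clock=8.
Op 2: tick 10 -> clock=18.
Op 3: tick 9 -> clock=27.
Op 4: insert f.com -> 10.0.0.2 (expiry=27+5=32). clock=27
Op 5: insert e.com -> 10.0.0.6 (expiry=27+6=33). clock=27
Op 6: insert e.com -> 10.0.0.6 (expiry=27+4=31). clock=27
Op 7: tick 5 -> clock=32. purged={e.com,f.com}
Op 8: insert b.com -> 10.0.0.1 (expiry=32+3=35). clock=32
Op 9: tick 7 -> clock=39. purged={b.com}
Op 10: tick 10 -> clock=49.
Op 11: tick 3 -> clock=52.
Op 12: insert f.com -> 10.0.0.3 (expiry=52+5=57). clock=52
Op 13: insert a.com -> 10.0.0.3 (expiry=52+1=53). clock=52
Op 14: tick 6 -> clock=58. purged={a.com,f.com}
Op 15: tick 7 -> clock=65.
Op 16: insert f.com -> 10.0.0.4 (expiry=65+2=67). clock=65
Op 17: insert e.com -> 10.0.0.5 (expiry=65+1=66). clock=65
Op 18: tick 5 -> clock=70. purged={e.com,f.com}
Op 19: insert b.com -> 10.0.0.3 (expiry=70+6=76). clock=70
Op 20: tick 4 -> clock=74.
Op 21: insert d.com -> 10.0.0.1 (expiry=74+6=80). clock=74
Op 22: tick 4 -> clock=78. purged={b.com}
Op 23: insert b.com -> 10.0.0.5 (expiry=78+4=82). clock=78
lookup d.com: present, ip=10.0.0.1 expiry=80 > clock=78

Answer: 10.0.0.1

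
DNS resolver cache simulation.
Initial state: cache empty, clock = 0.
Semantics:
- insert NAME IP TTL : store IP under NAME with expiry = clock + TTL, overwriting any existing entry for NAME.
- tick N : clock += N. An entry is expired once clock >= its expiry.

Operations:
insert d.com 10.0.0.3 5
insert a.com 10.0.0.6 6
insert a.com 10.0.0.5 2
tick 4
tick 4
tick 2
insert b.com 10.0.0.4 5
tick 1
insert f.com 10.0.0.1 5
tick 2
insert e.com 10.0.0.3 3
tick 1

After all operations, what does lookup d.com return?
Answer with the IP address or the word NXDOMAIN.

Answer: NXDOMAIN

Derivation:
Op 1: insert d.com -> 10.0.0.3 (expiry=0+5=5). clock=0
Op 2: insert a.com -> 10.0.0.6 (expiry=0+6=6). clock=0
Op 3: insert a.com -> 10.0.0.5 (expiry=0+2=2). clock=0
Op 4: tick 4 -> clock=4. purged={a.com}
Op 5: tick 4 -> clock=8. purged={d.com}
Op 6: tick 2 -> clock=10.
Op 7: insert b.com -> 10.0.0.4 (expiry=10+5=15). clock=10
Op 8: tick 1 -> clock=11.
Op 9: insert f.com -> 10.0.0.1 (expiry=11+5=16). clock=11
Op 10: tick 2 -> clock=13.
Op 11: insert e.com -> 10.0.0.3 (expiry=13+3=16). clock=13
Op 12: tick 1 -> clock=14.
lookup d.com: not in cache (expired or never inserted)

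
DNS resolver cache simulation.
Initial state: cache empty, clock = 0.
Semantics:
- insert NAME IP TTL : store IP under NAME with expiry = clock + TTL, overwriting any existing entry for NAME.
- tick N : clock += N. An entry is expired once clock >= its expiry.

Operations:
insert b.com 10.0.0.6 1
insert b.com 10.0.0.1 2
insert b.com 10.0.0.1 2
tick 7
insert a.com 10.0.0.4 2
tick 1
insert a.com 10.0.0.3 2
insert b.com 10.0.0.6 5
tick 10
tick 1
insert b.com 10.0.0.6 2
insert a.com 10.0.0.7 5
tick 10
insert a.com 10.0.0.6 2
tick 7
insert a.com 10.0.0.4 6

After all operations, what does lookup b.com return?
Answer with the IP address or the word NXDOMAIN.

Answer: NXDOMAIN

Derivation:
Op 1: insert b.com -> 10.0.0.6 (expiry=0+1=1). clock=0
Op 2: insert b.com -> 10.0.0.1 (expiry=0+2=2). clock=0
Op 3: insert b.com -> 10.0.0.1 (expiry=0+2=2). clock=0
Op 4: tick 7 -> clock=7. purged={b.com}
Op 5: insert a.com -> 10.0.0.4 (expiry=7+2=9). clock=7
Op 6: tick 1 -> clock=8.
Op 7: insert a.com -> 10.0.0.3 (expiry=8+2=10). clock=8
Op 8: insert b.com -> 10.0.0.6 (expiry=8+5=13). clock=8
Op 9: tick 10 -> clock=18. purged={a.com,b.com}
Op 10: tick 1 -> clock=19.
Op 11: insert b.com -> 10.0.0.6 (expiry=19+2=21). clock=19
Op 12: insert a.com -> 10.0.0.7 (expiry=19+5=24). clock=19
Op 13: tick 10 -> clock=29. purged={a.com,b.com}
Op 14: insert a.com -> 10.0.0.6 (expiry=29+2=31). clock=29
Op 15: tick 7 -> clock=36. purged={a.com}
Op 16: insert a.com -> 10.0.0.4 (expiry=36+6=42). clock=36
lookup b.com: not in cache (expired or never inserted)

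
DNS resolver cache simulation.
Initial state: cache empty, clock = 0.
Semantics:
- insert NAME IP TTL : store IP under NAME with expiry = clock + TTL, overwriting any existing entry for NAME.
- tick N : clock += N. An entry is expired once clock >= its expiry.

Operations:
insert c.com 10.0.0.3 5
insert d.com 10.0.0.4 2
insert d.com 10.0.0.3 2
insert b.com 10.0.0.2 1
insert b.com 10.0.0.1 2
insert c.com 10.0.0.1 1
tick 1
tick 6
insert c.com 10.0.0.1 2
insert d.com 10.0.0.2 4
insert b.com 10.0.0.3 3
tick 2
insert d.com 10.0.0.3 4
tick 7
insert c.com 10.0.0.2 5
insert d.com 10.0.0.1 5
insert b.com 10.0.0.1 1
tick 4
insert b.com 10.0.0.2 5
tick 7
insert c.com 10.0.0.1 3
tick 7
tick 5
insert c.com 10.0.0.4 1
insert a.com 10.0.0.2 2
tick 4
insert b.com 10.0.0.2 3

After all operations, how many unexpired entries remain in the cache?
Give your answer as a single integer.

Answer: 1

Derivation:
Op 1: insert c.com -> 10.0.0.3 (expiry=0+5=5). clock=0
Op 2: insert d.com -> 10.0.0.4 (expiry=0+2=2). clock=0
Op 3: insert d.com -> 10.0.0.3 (expiry=0+2=2). clock=0
Op 4: insert b.com -> 10.0.0.2 (expiry=0+1=1). clock=0
Op 5: insert b.com -> 10.0.0.1 (expiry=0+2=2). clock=0
Op 6: insert c.com -> 10.0.0.1 (expiry=0+1=1). clock=0
Op 7: tick 1 -> clock=1. purged={c.com}
Op 8: tick 6 -> clock=7. purged={b.com,d.com}
Op 9: insert c.com -> 10.0.0.1 (expiry=7+2=9). clock=7
Op 10: insert d.com -> 10.0.0.2 (expiry=7+4=11). clock=7
Op 11: insert b.com -> 10.0.0.3 (expiry=7+3=10). clock=7
Op 12: tick 2 -> clock=9. purged={c.com}
Op 13: insert d.com -> 10.0.0.3 (expiry=9+4=13). clock=9
Op 14: tick 7 -> clock=16. purged={b.com,d.com}
Op 15: insert c.com -> 10.0.0.2 (expiry=16+5=21). clock=16
Op 16: insert d.com -> 10.0.0.1 (expiry=16+5=21). clock=16
Op 17: insert b.com -> 10.0.0.1 (expiry=16+1=17). clock=16
Op 18: tick 4 -> clock=20. purged={b.com}
Op 19: insert b.com -> 10.0.0.2 (expiry=20+5=25). clock=20
Op 20: tick 7 -> clock=27. purged={b.com,c.com,d.com}
Op 21: insert c.com -> 10.0.0.1 (expiry=27+3=30). clock=27
Op 22: tick 7 -> clock=34. purged={c.com}
Op 23: tick 5 -> clock=39.
Op 24: insert c.com -> 10.0.0.4 (expiry=39+1=40). clock=39
Op 25: insert a.com -> 10.0.0.2 (expiry=39+2=41). clock=39
Op 26: tick 4 -> clock=43. purged={a.com,c.com}
Op 27: insert b.com -> 10.0.0.2 (expiry=43+3=46). clock=43
Final cache (unexpired): {b.com} -> size=1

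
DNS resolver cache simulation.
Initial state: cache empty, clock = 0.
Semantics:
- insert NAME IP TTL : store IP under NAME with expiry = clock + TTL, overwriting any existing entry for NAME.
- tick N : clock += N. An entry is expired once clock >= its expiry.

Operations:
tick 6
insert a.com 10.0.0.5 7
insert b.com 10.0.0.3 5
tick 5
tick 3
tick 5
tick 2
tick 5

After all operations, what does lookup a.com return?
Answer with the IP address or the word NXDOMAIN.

Op 1: tick 6 -> clock=6.
Op 2: insert a.com -> 10.0.0.5 (expiry=6+7=13). clock=6
Op 3: insert b.com -> 10.0.0.3 (expiry=6+5=11). clock=6
Op 4: tick 5 -> clock=11. purged={b.com}
Op 5: tick 3 -> clock=14. purged={a.com}
Op 6: tick 5 -> clock=19.
Op 7: tick 2 -> clock=21.
Op 8: tick 5 -> clock=26.
lookup a.com: not in cache (expired or never inserted)

Answer: NXDOMAIN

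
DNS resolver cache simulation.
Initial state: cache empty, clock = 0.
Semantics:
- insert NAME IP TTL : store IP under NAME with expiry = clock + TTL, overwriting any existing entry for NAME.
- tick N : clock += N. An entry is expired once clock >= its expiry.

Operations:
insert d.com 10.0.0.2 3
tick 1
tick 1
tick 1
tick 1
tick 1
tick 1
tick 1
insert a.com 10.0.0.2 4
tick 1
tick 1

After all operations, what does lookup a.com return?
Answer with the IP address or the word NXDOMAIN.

Answer: 10.0.0.2

Derivation:
Op 1: insert d.com -> 10.0.0.2 (expiry=0+3=3). clock=0
Op 2: tick 1 -> clock=1.
Op 3: tick 1 -> clock=2.
Op 4: tick 1 -> clock=3. purged={d.com}
Op 5: tick 1 -> clock=4.
Op 6: tick 1 -> clock=5.
Op 7: tick 1 -> clock=6.
Op 8: tick 1 -> clock=7.
Op 9: insert a.com -> 10.0.0.2 (expiry=7+4=11). clock=7
Op 10: tick 1 -> clock=8.
Op 11: tick 1 -> clock=9.
lookup a.com: present, ip=10.0.0.2 expiry=11 > clock=9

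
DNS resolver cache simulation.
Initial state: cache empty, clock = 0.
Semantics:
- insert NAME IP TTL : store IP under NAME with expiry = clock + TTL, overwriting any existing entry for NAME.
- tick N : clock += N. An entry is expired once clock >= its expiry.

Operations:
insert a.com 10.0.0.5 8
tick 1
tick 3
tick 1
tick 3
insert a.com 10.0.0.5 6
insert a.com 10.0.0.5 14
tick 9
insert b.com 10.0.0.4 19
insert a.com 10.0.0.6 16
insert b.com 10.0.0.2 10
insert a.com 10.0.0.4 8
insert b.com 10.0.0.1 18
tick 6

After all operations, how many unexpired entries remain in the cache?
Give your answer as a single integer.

Answer: 2

Derivation:
Op 1: insert a.com -> 10.0.0.5 (expiry=0+8=8). clock=0
Op 2: tick 1 -> clock=1.
Op 3: tick 3 -> clock=4.
Op 4: tick 1 -> clock=5.
Op 5: tick 3 -> clock=8. purged={a.com}
Op 6: insert a.com -> 10.0.0.5 (expiry=8+6=14). clock=8
Op 7: insert a.com -> 10.0.0.5 (expiry=8+14=22). clock=8
Op 8: tick 9 -> clock=17.
Op 9: insert b.com -> 10.0.0.4 (expiry=17+19=36). clock=17
Op 10: insert a.com -> 10.0.0.6 (expiry=17+16=33). clock=17
Op 11: insert b.com -> 10.0.0.2 (expiry=17+10=27). clock=17
Op 12: insert a.com -> 10.0.0.4 (expiry=17+8=25). clock=17
Op 13: insert b.com -> 10.0.0.1 (expiry=17+18=35). clock=17
Op 14: tick 6 -> clock=23.
Final cache (unexpired): {a.com,b.com} -> size=2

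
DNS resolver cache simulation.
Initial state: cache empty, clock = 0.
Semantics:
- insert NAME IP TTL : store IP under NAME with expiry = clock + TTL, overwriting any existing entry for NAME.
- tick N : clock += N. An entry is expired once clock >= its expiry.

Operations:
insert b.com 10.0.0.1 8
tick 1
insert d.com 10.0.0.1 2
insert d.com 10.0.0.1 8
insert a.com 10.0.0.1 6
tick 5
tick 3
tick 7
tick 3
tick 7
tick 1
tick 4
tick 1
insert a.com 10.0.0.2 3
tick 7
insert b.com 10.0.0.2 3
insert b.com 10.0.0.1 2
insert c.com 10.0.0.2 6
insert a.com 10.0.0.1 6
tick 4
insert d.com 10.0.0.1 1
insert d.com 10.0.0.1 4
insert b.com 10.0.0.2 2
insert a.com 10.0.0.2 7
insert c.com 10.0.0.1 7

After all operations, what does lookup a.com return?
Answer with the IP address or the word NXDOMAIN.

Op 1: insert b.com -> 10.0.0.1 (expiry=0+8=8). clock=0
Op 2: tick 1 -> clock=1.
Op 3: insert d.com -> 10.0.0.1 (expiry=1+2=3). clock=1
Op 4: insert d.com -> 10.0.0.1 (expiry=1+8=9). clock=1
Op 5: insert a.com -> 10.0.0.1 (expiry=1+6=7). clock=1
Op 6: tick 5 -> clock=6.
Op 7: tick 3 -> clock=9. purged={a.com,b.com,d.com}
Op 8: tick 7 -> clock=16.
Op 9: tick 3 -> clock=19.
Op 10: tick 7 -> clock=26.
Op 11: tick 1 -> clock=27.
Op 12: tick 4 -> clock=31.
Op 13: tick 1 -> clock=32.
Op 14: insert a.com -> 10.0.0.2 (expiry=32+3=35). clock=32
Op 15: tick 7 -> clock=39. purged={a.com}
Op 16: insert b.com -> 10.0.0.2 (expiry=39+3=42). clock=39
Op 17: insert b.com -> 10.0.0.1 (expiry=39+2=41). clock=39
Op 18: insert c.com -> 10.0.0.2 (expiry=39+6=45). clock=39
Op 19: insert a.com -> 10.0.0.1 (expiry=39+6=45). clock=39
Op 20: tick 4 -> clock=43. purged={b.com}
Op 21: insert d.com -> 10.0.0.1 (expiry=43+1=44). clock=43
Op 22: insert d.com -> 10.0.0.1 (expiry=43+4=47). clock=43
Op 23: insert b.com -> 10.0.0.2 (expiry=43+2=45). clock=43
Op 24: insert a.com -> 10.0.0.2 (expiry=43+7=50). clock=43
Op 25: insert c.com -> 10.0.0.1 (expiry=43+7=50). clock=43
lookup a.com: present, ip=10.0.0.2 expiry=50 > clock=43

Answer: 10.0.0.2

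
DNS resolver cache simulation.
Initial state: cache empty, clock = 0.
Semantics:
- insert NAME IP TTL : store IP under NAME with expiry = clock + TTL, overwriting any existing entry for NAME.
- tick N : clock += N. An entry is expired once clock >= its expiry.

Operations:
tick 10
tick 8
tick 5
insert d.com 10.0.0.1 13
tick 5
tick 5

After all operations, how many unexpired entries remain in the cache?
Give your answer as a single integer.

Op 1: tick 10 -> clock=10.
Op 2: tick 8 -> clock=18.
Op 3: tick 5 -> clock=23.
Op 4: insert d.com -> 10.0.0.1 (expiry=23+13=36). clock=23
Op 5: tick 5 -> clock=28.
Op 6: tick 5 -> clock=33.
Final cache (unexpired): {d.com} -> size=1

Answer: 1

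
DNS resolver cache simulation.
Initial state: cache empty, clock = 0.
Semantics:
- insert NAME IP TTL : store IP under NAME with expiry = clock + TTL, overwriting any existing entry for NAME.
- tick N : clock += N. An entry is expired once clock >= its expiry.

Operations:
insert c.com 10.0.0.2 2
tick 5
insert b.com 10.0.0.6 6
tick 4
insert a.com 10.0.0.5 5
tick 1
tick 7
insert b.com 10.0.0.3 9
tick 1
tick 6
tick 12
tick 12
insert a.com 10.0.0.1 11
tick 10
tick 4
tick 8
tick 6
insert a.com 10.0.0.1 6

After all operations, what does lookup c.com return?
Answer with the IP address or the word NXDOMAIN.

Answer: NXDOMAIN

Derivation:
Op 1: insert c.com -> 10.0.0.2 (expiry=0+2=2). clock=0
Op 2: tick 5 -> clock=5. purged={c.com}
Op 3: insert b.com -> 10.0.0.6 (expiry=5+6=11). clock=5
Op 4: tick 4 -> clock=9.
Op 5: insert a.com -> 10.0.0.5 (expiry=9+5=14). clock=9
Op 6: tick 1 -> clock=10.
Op 7: tick 7 -> clock=17. purged={a.com,b.com}
Op 8: insert b.com -> 10.0.0.3 (expiry=17+9=26). clock=17
Op 9: tick 1 -> clock=18.
Op 10: tick 6 -> clock=24.
Op 11: tick 12 -> clock=36. purged={b.com}
Op 12: tick 12 -> clock=48.
Op 13: insert a.com -> 10.0.0.1 (expiry=48+11=59). clock=48
Op 14: tick 10 -> clock=58.
Op 15: tick 4 -> clock=62. purged={a.com}
Op 16: tick 8 -> clock=70.
Op 17: tick 6 -> clock=76.
Op 18: insert a.com -> 10.0.0.1 (expiry=76+6=82). clock=76
lookup c.com: not in cache (expired or never inserted)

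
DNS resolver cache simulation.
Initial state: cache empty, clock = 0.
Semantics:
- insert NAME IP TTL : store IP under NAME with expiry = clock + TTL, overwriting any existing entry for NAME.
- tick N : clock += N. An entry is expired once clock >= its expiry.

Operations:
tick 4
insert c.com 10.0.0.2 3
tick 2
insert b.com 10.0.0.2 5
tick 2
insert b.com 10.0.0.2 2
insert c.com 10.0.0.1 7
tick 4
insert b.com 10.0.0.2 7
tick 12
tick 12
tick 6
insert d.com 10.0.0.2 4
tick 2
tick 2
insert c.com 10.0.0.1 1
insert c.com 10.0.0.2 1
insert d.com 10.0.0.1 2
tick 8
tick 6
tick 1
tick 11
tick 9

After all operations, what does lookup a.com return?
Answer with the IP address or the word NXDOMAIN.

Op 1: tick 4 -> clock=4.
Op 2: insert c.com -> 10.0.0.2 (expiry=4+3=7). clock=4
Op 3: tick 2 -> clock=6.
Op 4: insert b.com -> 10.0.0.2 (expiry=6+5=11). clock=6
Op 5: tick 2 -> clock=8. purged={c.com}
Op 6: insert b.com -> 10.0.0.2 (expiry=8+2=10). clock=8
Op 7: insert c.com -> 10.0.0.1 (expiry=8+7=15). clock=8
Op 8: tick 4 -> clock=12. purged={b.com}
Op 9: insert b.com -> 10.0.0.2 (expiry=12+7=19). clock=12
Op 10: tick 12 -> clock=24. purged={b.com,c.com}
Op 11: tick 12 -> clock=36.
Op 12: tick 6 -> clock=42.
Op 13: insert d.com -> 10.0.0.2 (expiry=42+4=46). clock=42
Op 14: tick 2 -> clock=44.
Op 15: tick 2 -> clock=46. purged={d.com}
Op 16: insert c.com -> 10.0.0.1 (expiry=46+1=47). clock=46
Op 17: insert c.com -> 10.0.0.2 (expiry=46+1=47). clock=46
Op 18: insert d.com -> 10.0.0.1 (expiry=46+2=48). clock=46
Op 19: tick 8 -> clock=54. purged={c.com,d.com}
Op 20: tick 6 -> clock=60.
Op 21: tick 1 -> clock=61.
Op 22: tick 11 -> clock=72.
Op 23: tick 9 -> clock=81.
lookup a.com: not in cache (expired or never inserted)

Answer: NXDOMAIN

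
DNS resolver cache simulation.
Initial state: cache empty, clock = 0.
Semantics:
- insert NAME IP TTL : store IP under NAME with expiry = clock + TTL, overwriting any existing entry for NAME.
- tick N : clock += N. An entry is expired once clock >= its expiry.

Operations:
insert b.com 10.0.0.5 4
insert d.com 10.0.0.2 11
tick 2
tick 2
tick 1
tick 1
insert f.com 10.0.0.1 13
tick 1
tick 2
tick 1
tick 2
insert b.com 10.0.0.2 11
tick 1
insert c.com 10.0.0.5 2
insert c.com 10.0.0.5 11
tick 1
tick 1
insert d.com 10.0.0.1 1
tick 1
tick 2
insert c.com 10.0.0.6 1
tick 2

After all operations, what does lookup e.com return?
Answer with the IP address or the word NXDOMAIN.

Answer: NXDOMAIN

Derivation:
Op 1: insert b.com -> 10.0.0.5 (expiry=0+4=4). clock=0
Op 2: insert d.com -> 10.0.0.2 (expiry=0+11=11). clock=0
Op 3: tick 2 -> clock=2.
Op 4: tick 2 -> clock=4. purged={b.com}
Op 5: tick 1 -> clock=5.
Op 6: tick 1 -> clock=6.
Op 7: insert f.com -> 10.0.0.1 (expiry=6+13=19). clock=6
Op 8: tick 1 -> clock=7.
Op 9: tick 2 -> clock=9.
Op 10: tick 1 -> clock=10.
Op 11: tick 2 -> clock=12. purged={d.com}
Op 12: insert b.com -> 10.0.0.2 (expiry=12+11=23). clock=12
Op 13: tick 1 -> clock=13.
Op 14: insert c.com -> 10.0.0.5 (expiry=13+2=15). clock=13
Op 15: insert c.com -> 10.0.0.5 (expiry=13+11=24). clock=13
Op 16: tick 1 -> clock=14.
Op 17: tick 1 -> clock=15.
Op 18: insert d.com -> 10.0.0.1 (expiry=15+1=16). clock=15
Op 19: tick 1 -> clock=16. purged={d.com}
Op 20: tick 2 -> clock=18.
Op 21: insert c.com -> 10.0.0.6 (expiry=18+1=19). clock=18
Op 22: tick 2 -> clock=20. purged={c.com,f.com}
lookup e.com: not in cache (expired or never inserted)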